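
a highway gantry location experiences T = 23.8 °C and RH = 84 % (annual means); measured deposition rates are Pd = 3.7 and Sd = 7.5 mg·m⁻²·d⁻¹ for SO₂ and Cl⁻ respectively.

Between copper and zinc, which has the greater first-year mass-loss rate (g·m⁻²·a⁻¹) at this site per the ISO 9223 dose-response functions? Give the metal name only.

copper

copper: T>10 °C ⇒ hinge -0.080·(23.8−10) = -1.1040
  SO₂ term: 0.0053·3.7^0.26·exp(0.059·84-1.1040) = 0.3507
  Sd branch = 0.01025·Sd^0.27·e^(0.036·RH+0.049·T) = 1.166 μm/a
  r_corr = 0.3507 + 1.166 = 1.517 μm/a
  mass loss = 1.517 μm/a × 8.96 g/cm³ = 13.59 g·m⁻²·a⁻¹
zinc: T>10 °C ⇒ hinge -0.071·(23.8−10) = -0.9798
  Pd branch = 0.0129·Pd^0.44·e^(0.046·RH+f) = 0.4104 μm/a
  Sd branch = 0.0175·Sd^0.57·e^(0.008·RH+0.085·T) = 0.817 μm/a
  r_corr = 0.4104 + 0.817 = 1.227 μm/a
  mass loss = 1.227 μm/a × 7.14 g/cm³ = 8.764 g·m⁻²·a⁻¹
Ordering by g·m⁻²·a⁻¹: copper (13.6) > zinc (8.76)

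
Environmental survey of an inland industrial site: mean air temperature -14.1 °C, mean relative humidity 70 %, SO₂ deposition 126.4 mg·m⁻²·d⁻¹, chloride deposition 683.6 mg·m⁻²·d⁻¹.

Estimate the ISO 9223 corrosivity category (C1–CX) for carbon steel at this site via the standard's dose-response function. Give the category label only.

C3

carbon steel: temperature factor f = +0.150·(-24.1) = -3.6150
  Pd branch = 1.77·Pd^0.52·e^(0.02·RH+f) = 2.393 μm/a
  Cl⁻ term: 0.102·683.6^0.62·exp(0.033·70+0.04·-14.1) = 33.45
  sum: 2.393 + 33.45 → r_corr = 35.85 μm/a
35.8 μm/a falls in (25, 50] for carbon steel → category C3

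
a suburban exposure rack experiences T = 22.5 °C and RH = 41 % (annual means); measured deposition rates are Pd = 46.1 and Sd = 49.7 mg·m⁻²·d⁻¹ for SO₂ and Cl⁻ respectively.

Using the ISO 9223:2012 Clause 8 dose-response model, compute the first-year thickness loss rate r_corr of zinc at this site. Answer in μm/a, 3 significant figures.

zinc: temperature factor f = -0.071·(12.5) = -0.8875
  Pd branch = 0.0129·Pd^0.44·e^(0.046·RH+f) = 0.1889 μm/a
  Cl⁻ term: 0.0175·49.7^0.57·exp(0.008·41+0.085·22.5) = 1.524
  sum: 0.1889 + 1.524 → r_corr = 1.713 μm/a

r_corr = 1.71 μm/a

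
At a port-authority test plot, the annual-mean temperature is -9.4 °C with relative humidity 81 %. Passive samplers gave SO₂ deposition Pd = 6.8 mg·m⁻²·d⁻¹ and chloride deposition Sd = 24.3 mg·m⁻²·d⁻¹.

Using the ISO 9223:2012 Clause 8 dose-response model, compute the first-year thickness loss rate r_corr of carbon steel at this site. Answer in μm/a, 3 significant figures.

r_corr = 8.65 μm/a

carbon steel: temperature factor f = +0.150·(-19.4) = -2.9100
  Pd branch = 1.77·Pd^0.52·e^(0.02·RH+f) = 1.32 μm/a
  Sd branch = 0.102·Sd^0.62·e^(0.033·RH+0.04·T) = 7.332 μm/a
  sum: 1.32 + 7.332 → r_corr = 8.653 μm/a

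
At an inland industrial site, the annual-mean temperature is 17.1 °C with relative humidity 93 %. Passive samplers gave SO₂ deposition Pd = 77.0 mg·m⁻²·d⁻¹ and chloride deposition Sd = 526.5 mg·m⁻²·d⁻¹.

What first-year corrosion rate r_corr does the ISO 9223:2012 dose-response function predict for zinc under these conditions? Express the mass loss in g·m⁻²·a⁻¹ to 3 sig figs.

zinc: T>10 °C ⇒ hinge -0.071·(17.1−10) = -0.5041
  Pd branch = 0.0129·Pd^0.44·e^(0.046·RH+f) = 3.799 μm/a
  Cl⁻ term: 0.0175·526.5^0.57·exp(0.008·93+0.085·17.1) = 5.605
  r_corr = 3.799 + 5.605 = 9.404 μm/a
Convert to mass loss: 9.404 μm/a × 7.14 g/cm³ = 67.14 g·m⁻²·a⁻¹

r_corr = 67.1 g·m⁻²·a⁻¹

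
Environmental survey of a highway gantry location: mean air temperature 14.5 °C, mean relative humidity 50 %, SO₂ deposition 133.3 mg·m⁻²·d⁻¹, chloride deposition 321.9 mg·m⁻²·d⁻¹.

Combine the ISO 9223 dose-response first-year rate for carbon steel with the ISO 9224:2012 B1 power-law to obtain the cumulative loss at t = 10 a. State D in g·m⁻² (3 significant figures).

D(10) = 2.15e+03 g·m⁻²

carbon steel: T>10 °C ⇒ hinge -0.054·(14.5−10) = -0.2430
  Pd branch = 1.77·Pd^0.52·e^(0.02·RH+f) = 48.04 μm/a
  Sd branch = 0.102·Sd^0.62·e^(0.033·RH+0.04·T) = 34.03 μm/a
  sum: 48.04 + 34.03 → r_corr = 82.07 μm/a
Long-term exponent b (ISO 9224 Table 2, B1) = 0.523
  D(10) = 82.07 × 10^0.523 = 82.07 × 3.334 = 273.7 μm
  Mass loss = 273.7 μm × 7.85 g/cm³ = 2148 g·m⁻²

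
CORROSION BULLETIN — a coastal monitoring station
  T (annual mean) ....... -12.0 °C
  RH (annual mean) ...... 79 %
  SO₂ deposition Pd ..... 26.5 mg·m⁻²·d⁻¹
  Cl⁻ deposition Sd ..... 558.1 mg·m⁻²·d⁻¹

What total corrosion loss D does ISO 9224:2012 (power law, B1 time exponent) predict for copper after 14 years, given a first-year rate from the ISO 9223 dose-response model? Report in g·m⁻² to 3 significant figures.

copper: f(T) = +0.126·(T−10) [T≤10 °C] = -2.7720
  SO₂ term: 0.0053·26.5^0.26·exp(0.059·79-2.7720) = 0.08217
  Sd branch = 0.01025·Sd^0.27·e^(0.036·RH+0.049·T) = 0.5396 μm/a
  r_corr = 0.08217 + 0.5396 = 0.6218 μm/a
Long-term exponent b (ISO 9224 Table 2, B1) = 0.667
  D(14) = 0.6218 × 14^0.667 = 0.6218 × 5.814 = 3.615 μm
  Mass loss = 3.615 μm × 8.96 g/cm³ = 32.39 g·m⁻²

D(14) = 32.4 g·m⁻²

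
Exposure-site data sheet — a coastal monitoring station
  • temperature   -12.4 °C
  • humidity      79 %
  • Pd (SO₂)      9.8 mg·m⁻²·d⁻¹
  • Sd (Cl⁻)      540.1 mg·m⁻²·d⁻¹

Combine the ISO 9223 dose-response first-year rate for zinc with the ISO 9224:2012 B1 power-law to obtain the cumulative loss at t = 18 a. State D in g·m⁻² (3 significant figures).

D(18) = 73.6 g·m⁻²

zinc: T≤10 °C ⇒ hinge +0.038·(-12.4−10) = -0.8512
  SO₂ term: 0.0129·9.8^0.44·exp(0.046·79-0.8512) = 0.5692
  Cl⁻ term: 0.0175·540.1^0.57·exp(0.008·79+0.085·-12.4) = 0.4143
  sum: 0.5692 + 0.4143 → r_corr = 0.9835 μm/a
Long-term exponent b (ISO 9224 Table 2, B1) = 0.813
  D(18) = 0.9835 × 18^0.813 = 0.9835 × 10.48 = 10.31 μm
  Mass loss = 10.31 μm × 7.14 g/cm³ = 73.62 g·m⁻²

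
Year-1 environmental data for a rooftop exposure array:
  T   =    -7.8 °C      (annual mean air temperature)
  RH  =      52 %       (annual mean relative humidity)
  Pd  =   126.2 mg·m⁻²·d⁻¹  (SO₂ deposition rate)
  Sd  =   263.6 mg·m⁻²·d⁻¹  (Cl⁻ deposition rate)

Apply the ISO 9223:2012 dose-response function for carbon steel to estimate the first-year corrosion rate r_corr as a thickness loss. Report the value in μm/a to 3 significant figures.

r_corr = 17.5 μm/a

carbon steel: temperature factor f = +0.150·(-17.8) = -2.6700
  Pd branch = 1.77·Pd^0.52·e^(0.02·RH+f) = 4.292 μm/a
  Sd branch = 0.102·Sd^0.62·e^(0.033·RH+0.04·T) = 13.16 μm/a
  r_corr = 4.292 + 13.16 = 17.45 μm/a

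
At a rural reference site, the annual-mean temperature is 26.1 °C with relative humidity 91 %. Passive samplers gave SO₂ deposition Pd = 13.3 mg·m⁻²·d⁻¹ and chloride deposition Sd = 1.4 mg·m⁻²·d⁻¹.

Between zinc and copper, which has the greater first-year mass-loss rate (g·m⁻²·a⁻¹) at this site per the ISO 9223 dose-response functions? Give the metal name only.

zinc: f(T) = -0.071·(T−10) [T>10 °C] = -1.1431
  Pd branch = 0.0129·Pd^0.44·e^(0.046·RH+f) = 0.8445 μm/a
  Sd branch = 0.0175·Sd^0.57·e^(0.008·RH+0.085·T) = 0.4036 μm/a
  sum: 0.8445 + 0.4036 → r_corr = 1.248 μm/a
  mass loss = 1.248 μm/a × 7.14 g/cm³ = 8.912 g·m⁻²·a⁻¹
copper: temperature factor f = -0.080·(16.1) = -1.2880
  SO₂ term: 0.0053·13.3^0.26·exp(0.059·91-1.2880) = 0.6149
  Sd branch = 0.01025·Sd^0.27·e^(0.036·RH+0.049·T) = 1.067 μm/a
  sum: 0.6149 + 1.067 → r_corr = 1.682 μm/a
  mass loss = 1.682 μm/a × 8.96 g/cm³ = 15.07 g·m⁻²·a⁻¹
Ordering by g·m⁻²·a⁻¹: copper (15.1) > zinc (8.91)

copper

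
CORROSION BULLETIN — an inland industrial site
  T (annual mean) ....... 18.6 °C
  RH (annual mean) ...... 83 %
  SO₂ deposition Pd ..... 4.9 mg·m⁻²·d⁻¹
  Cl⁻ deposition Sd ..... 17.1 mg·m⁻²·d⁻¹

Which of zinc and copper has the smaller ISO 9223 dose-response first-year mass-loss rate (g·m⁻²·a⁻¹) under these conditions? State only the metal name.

zinc: temperature factor f = -0.071·(8.6) = -0.6106
  Pd branch = 0.0129·Pd^0.44·e^(0.046·RH+f) = 0.6416 μm/a
  Sd branch = 0.0175·Sd^0.57·e^(0.008·RH+0.085·T) = 0.8334 μm/a
  sum: 0.6416 + 0.8334 → r_corr = 1.475 μm/a
  mass loss = 1.475 μm/a × 7.14 g/cm³ = 10.53 g·m⁻²·a⁻¹
copper: f(T) = -0.080·(T−10) [T>10 °C] = -0.6880
  SO₂ term: 0.0053·4.9^0.26·exp(0.059·83-0.6880) = 0.5391
  Cl⁻ term: 0.01025·17.1^0.27·exp(0.036·83+0.049·18.6) = 1.089
  r_corr = 0.5391 + 1.089 = 1.628 μm/a
  mass loss = 1.628 μm/a × 8.96 g/cm³ = 14.59 g·m⁻²·a⁻¹
Ordering by g·m⁻²·a⁻¹: copper (14.6) > zinc (10.5)

zinc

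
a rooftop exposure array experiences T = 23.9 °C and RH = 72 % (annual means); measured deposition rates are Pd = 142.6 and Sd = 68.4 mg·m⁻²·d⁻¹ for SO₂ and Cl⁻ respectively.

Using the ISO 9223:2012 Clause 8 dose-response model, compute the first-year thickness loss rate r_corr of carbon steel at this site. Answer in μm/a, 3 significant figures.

carbon steel: temperature factor f = -0.054·(13.9) = -0.7506
  sulphur-dioxide contribution → 46.51 μm/a
  chloride contribution → 39.21 μm/a
  ⇒ r_corr(carbon steel) = 85.72 μm/a

r_corr = 85.7 μm/a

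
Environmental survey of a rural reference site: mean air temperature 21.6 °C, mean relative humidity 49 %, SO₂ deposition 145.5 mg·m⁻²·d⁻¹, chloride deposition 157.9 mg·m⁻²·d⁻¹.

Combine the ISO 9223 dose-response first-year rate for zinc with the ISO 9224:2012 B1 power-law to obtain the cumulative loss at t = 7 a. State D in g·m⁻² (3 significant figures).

D(7) = 118 g·m⁻²

zinc: temperature factor f = -0.071·(11.6) = -0.8236
  SO₂ term: 0.0129·145.5^0.44·exp(0.046·49-0.8236) = 0.4825
  Sd branch = 0.0175·Sd^0.57·e^(0.008·RH+0.085·T) = 2.909 μm/a
  sum: 0.4825 + 2.909 → r_corr = 3.391 μm/a
ISO 9224: D(t) = r_corr · t^b with b = 0.813 (zinc, B1)
  D(7) = 3.391 × 7^0.813 = 3.391 × 4.865 = 16.5 μm
  Mass loss = 16.5 μm × 7.14 g/cm³ = 117.8 g·m⁻²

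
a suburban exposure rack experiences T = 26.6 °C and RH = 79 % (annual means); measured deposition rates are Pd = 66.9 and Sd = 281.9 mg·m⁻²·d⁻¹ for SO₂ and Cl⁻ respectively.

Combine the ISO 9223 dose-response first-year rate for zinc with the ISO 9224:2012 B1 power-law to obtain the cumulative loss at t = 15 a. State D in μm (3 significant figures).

zinc: f(T) = -0.071·(T−10) [T>10 °C] = -1.1786
  sulphur-dioxide contribution → 0.9553 μm/a
  chloride contribution → 7.871 μm/a
  total first-year rate 8.826 μm/a
Power-law: D(15) = r_corr · 15^0.813
  D(15) = 8.826 × 15^0.813 = 8.826 × 9.04 = 79.78 μm

D(15) = 79.8 μm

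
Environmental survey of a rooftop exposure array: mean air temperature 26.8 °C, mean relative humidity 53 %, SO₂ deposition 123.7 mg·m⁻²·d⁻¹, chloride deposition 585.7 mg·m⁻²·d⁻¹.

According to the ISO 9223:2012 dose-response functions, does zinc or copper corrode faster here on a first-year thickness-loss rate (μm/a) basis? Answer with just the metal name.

zinc

zinc: T>10 °C ⇒ hinge -0.071·(26.8−10) = -1.1928
  SO₂ term: 0.0129·123.7^0.44·exp(0.046·53-1.1928) = 0.3733
  Sd branch = 0.0175·Sd^0.57·e^(0.008·RH+0.085·T) = 9.865 μm/a
  r_corr = 0.3733 + 9.865 = 10.24 μm/a
copper: f(T) = -0.080·(T−10) [T>10 °C] = -1.3440
  Pd branch = 0.0053·Pd^0.26·e^(0.059·RH+f) = 0.1103 μm/a
  Sd branch = 0.01025·Sd^0.27·e^(0.036·RH+0.049·T) = 1.435 μm/a
  sum: 0.1103 + 1.435 → r_corr = 1.546 μm/a
Ordering by μm/a: zinc (10.2) > copper (1.55)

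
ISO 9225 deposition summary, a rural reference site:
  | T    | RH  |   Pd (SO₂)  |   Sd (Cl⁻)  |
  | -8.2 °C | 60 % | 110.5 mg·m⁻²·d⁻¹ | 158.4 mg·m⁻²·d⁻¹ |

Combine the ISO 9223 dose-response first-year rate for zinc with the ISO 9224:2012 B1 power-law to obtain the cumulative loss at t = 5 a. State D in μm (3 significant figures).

D(5) = 3.93 μm

zinc: f(T) = +0.038·(T−10) [T≤10 °C] = -0.6916
  sulphur-dioxide contribution → 0.809 μm/a
  chloride contribution → 0.2527 μm/a
  total first-year rate 1.062 μm/a
ISO 9224: D(t) = r_corr · t^b with b = 0.813 (zinc, B1)
  D(5) = 1.062 × 5^0.813 = 1.062 × 3.701 = 3.929 μm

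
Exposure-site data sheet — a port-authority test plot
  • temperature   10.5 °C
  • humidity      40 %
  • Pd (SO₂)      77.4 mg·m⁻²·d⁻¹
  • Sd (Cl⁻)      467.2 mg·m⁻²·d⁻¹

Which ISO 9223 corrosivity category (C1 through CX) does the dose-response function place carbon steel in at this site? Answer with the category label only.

C4

carbon steel: temperature factor f = -0.054·(0.5) = -0.0270
  SO₂ term: 1.77·77.4^0.52·exp(0.02·40-0.0270) = 36.8
  Cl⁻ term: 0.102·467.2^0.62·exp(0.033·40+0.04·10.5) = 26.26
  sum: 36.8 + 26.26 → r_corr = 63.06 μm/a
ISO 9223 Table 2 (carbon steel): 50 < 63.1 ≤ 80 μm/a ⇒ C4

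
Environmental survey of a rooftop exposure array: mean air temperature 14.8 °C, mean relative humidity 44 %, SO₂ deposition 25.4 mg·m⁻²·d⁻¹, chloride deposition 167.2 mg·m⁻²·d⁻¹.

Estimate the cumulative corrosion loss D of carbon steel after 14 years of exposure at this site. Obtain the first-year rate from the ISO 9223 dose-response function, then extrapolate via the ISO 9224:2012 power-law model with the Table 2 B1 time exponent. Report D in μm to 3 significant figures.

carbon steel: T>10 °C ⇒ hinge -0.054·(14.8−10) = -0.2592
  Pd branch = 1.77·Pd^0.52·e^(0.02·RH+f) = 17.71 μm/a
  Sd branch = 0.102·Sd^0.62·e^(0.033·RH+0.04·T) = 18.82 μm/a
  sum: 17.71 + 18.82 → r_corr = 36.53 μm/a
Power-law: D(14) = r_corr · 14^0.523
  D(14) = 36.53 × 14^0.523 = 36.53 × 3.976 = 145.2 μm

D(14) = 145 μm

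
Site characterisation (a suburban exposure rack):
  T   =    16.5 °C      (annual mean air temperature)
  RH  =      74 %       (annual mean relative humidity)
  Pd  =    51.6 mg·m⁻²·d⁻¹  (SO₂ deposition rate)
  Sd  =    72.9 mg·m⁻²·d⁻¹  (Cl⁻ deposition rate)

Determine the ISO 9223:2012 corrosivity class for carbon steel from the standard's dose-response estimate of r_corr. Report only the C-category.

carbon steel: f(T) = -0.054·(T−10) [T>10 °C] = -0.3510
  SO₂ term: 1.77·51.6^0.52·exp(0.02·74-0.3510) = 42.55
  Sd branch = 0.102·Sd^0.62·e^(0.033·RH+0.04·T) = 32.41 μm/a
  sum: 42.55 + 32.41 → r_corr = 74.96 μm/a
75 μm/a falls in (50, 80] for carbon steel → category C4

C4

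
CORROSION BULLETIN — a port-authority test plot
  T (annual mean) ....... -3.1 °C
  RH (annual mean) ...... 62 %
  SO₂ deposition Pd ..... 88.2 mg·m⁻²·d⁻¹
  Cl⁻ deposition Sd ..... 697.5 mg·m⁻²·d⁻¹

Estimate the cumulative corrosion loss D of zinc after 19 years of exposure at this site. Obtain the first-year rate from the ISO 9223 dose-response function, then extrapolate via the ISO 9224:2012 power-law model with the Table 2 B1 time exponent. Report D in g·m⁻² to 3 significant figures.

zinc: f(T) = +0.038·(T−10) [T≤10 °C] = -0.4978
  SO₂ term: 0.0129·88.2^0.44·exp(0.046·62-0.4978) = 0.975
  Cl⁻ term: 0.0175·697.5^0.57·exp(0.008·62+0.085·-3.1) = 0.9222
  r_corr = 0.975 + 0.9222 = 1.897 μm/a
Long-term exponent b (ISO 9224 Table 2, B1) = 0.813
  D(19) = 1.897 × 19^0.813 = 1.897 × 10.96 = 20.78 μm
  Mass loss = 20.78 μm × 7.14 g/cm³ = 148.4 g·m⁻²

D(19) = 148 g·m⁻²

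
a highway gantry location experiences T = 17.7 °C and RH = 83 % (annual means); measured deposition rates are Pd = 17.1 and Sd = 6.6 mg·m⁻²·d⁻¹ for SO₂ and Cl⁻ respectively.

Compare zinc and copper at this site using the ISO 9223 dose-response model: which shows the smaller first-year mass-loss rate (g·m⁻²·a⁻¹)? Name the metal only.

zinc: temperature factor f = -0.071·(7.7) = -0.5467
  Pd branch = 0.0129·Pd^0.44·e^(0.046·RH+f) = 1.185 μm/a
  Sd branch = 0.0175·Sd^0.57·e^(0.008·RH+0.085·T) = 0.4487 μm/a
  r_corr = 1.185 + 0.4487 = 1.634 μm/a
  mass loss = 1.634 μm/a × 7.14 g/cm³ = 11.67 g·m⁻²·a⁻¹
copper: temperature factor f = -0.080·(7.7) = -0.6160
  SO₂ term: 0.0053·17.1^0.26·exp(0.059·83-0.6160) = 0.8018
  Sd branch = 0.01025·Sd^0.27·e^(0.036·RH+0.049·T) = 0.806 μm/a
  r_corr = 0.8018 + 0.806 = 1.608 μm/a
  mass loss = 1.608 μm/a × 8.96 g/cm³ = 14.41 g·m⁻²·a⁻¹
Ordering by g·m⁻²·a⁻¹: copper (14.4) > zinc (11.7)

zinc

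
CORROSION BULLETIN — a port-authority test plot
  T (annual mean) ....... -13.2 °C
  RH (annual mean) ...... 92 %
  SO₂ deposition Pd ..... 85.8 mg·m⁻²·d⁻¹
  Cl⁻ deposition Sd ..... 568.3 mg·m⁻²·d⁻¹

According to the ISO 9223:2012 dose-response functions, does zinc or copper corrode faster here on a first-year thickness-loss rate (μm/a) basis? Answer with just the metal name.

zinc: T≤10 °C ⇒ hinge +0.038·(-13.2−10) = -0.8816
  SO₂ term: 0.0129·85.8^0.44·exp(0.046·92-0.8816) = 2.608
  Cl⁻ term: 0.0175·568.3^0.57·exp(0.008·92+0.085·-13.2) = 0.4421
  r_corr = 2.608 + 0.4421 = 3.051 μm/a
copper: T≤10 °C ⇒ hinge +0.126·(-13.2−10) = -2.9232
  SO₂ term: 0.0053·85.8^0.26·exp(0.059·92-2.9232) = 0.2064
  Cl⁻ term: 0.01025·568.3^0.27·exp(0.036·92+0.049·-13.2) = 0.8165
  sum: 0.2064 + 0.8165 → r_corr = 1.023 μm/a
Ordering by μm/a: zinc (3.05) > copper (1.02)

zinc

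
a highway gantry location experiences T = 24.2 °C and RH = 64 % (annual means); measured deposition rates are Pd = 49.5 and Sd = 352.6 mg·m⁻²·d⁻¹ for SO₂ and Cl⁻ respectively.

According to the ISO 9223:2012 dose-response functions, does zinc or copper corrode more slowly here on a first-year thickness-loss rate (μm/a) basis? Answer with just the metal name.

zinc: temperature factor f = -0.071·(14.2) = -1.0082
  sulphur-dioxide contribution → 0.4976 μm/a
  chloride contribution → 6.467 μm/a
  total first-year rate 6.964 μm/a
copper: T>10 °C ⇒ hinge -0.080·(24.2−10) = -1.1360
  sulphur-dioxide contribution → 0.2048 μm/a
  chloride contribution → 1.637 μm/a
  total first-year rate 1.842 μm/a
Ordering by μm/a: zinc (6.96) > copper (1.84)

copper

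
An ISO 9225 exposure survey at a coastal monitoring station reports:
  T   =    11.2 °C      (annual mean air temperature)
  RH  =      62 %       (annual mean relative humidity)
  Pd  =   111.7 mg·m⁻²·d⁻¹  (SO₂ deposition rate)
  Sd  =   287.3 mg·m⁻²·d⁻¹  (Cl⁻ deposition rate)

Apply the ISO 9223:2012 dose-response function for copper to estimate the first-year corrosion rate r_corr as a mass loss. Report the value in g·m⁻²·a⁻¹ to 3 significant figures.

r_corr = 12.5 g·m⁻²·a⁻¹

copper: temperature factor f = -0.080·(1.2) = -0.0960
  Pd branch = 0.0053·Pd^0.26·e^(0.059·RH+f) = 0.6364 μm/a
  Cl⁻ term: 0.01025·287.3^0.27·exp(0.036·62+0.049·11.2) = 0.7624
  sum: 0.6364 + 0.7624 → r_corr = 1.399 μm/a
Convert to mass loss: 1.399 μm/a × 8.96 g/cm³ = 12.53 g·m⁻²·a⁻¹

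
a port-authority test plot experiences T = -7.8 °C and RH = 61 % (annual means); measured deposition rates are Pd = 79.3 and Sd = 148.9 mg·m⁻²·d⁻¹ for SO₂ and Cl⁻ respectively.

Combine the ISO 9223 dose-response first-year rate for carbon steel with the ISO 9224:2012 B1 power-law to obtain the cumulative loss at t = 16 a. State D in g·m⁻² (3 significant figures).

D(16) = 551 g·m⁻²

carbon steel: f(T) = +0.150·(T−10) [T≤10 °C] = -2.6700
  sulphur-dioxide contribution → 4.035 μm/a
  chloride contribution → 12.43 μm/a
  total first-year rate 16.47 μm/a
Power-law: D(16) = r_corr · 16^0.523
  D(16) = 16.47 × 16^0.523 = 16.47 × 4.263 = 70.2 μm
  Mass loss = 70.2 μm × 7.85 g/cm³ = 551.1 g·m⁻²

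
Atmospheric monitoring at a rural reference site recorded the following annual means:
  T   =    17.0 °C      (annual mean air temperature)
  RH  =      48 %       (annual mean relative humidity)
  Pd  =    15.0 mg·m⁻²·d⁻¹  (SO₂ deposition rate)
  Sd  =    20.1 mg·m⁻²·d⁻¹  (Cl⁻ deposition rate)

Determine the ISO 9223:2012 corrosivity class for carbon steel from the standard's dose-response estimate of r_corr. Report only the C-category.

carbon steel: temperature factor f = -0.054·(7.0) = -0.3780
  SO₂ term: 1.77·15.0^0.52·exp(0.02·48-0.3780) = 12.95
  Sd branch = 0.102·Sd^0.62·e^(0.033·RH+0.04·T) = 6.307 μm/a
  r_corr = 12.95 + 6.307 = 19.26 μm/a
19.3 μm/a falls in (1.3, 25] for carbon steel → category C2

C2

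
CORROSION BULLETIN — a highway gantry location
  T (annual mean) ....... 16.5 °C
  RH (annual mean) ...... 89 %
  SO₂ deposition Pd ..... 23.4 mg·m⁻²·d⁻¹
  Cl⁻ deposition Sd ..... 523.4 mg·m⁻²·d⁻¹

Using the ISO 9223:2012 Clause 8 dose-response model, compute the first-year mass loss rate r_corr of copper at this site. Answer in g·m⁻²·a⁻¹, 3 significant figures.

r_corr = 39.7 g·m⁻²·a⁻¹

copper: f(T) = -0.080·(T−10) [T>10 °C] = -0.5200
  Pd branch = 0.0053·Pd^0.26·e^(0.059·RH+f) = 1.364 μm/a
  Sd branch = 0.01025·Sd^0.27·e^(0.036·RH+0.049·T) = 3.072 μm/a
  sum: 1.364 + 3.072 → r_corr = 4.436 μm/a
Convert to mass loss: 4.436 μm/a × 8.96 g/cm³ = 39.75 g·m⁻²·a⁻¹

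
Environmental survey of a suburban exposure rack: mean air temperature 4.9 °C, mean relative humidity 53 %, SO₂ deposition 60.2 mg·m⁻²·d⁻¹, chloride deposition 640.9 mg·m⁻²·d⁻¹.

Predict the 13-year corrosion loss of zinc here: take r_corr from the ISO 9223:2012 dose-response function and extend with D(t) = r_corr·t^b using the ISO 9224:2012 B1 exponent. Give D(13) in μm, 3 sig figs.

D(13) = 18.9 μm

zinc: temperature factor f = +0.038·(-5.1) = -0.1938
  sulphur-dioxide contribution → 0.7383 μm/a
  chloride contribution → 1.614 μm/a
  ⇒ r_corr(zinc) = 2.352 μm/a
Power-law: D(13) = r_corr · 13^0.813
  D(13) = 2.352 × 13^0.813 = 2.352 × 8.047 = 18.93 μm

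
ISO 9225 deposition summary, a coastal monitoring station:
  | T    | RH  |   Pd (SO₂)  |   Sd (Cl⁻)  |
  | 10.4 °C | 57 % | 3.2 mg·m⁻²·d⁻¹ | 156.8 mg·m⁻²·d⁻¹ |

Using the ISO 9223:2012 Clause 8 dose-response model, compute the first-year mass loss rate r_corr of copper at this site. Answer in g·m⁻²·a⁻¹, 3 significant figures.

r_corr = 6.46 g·m⁻²·a⁻¹

copper: T>10 °C ⇒ hinge -0.080·(10.4−10) = -0.0320
  Pd branch = 0.0053·Pd^0.26·e^(0.059·RH+f) = 0.2006 μm/a
  Sd branch = 0.01025·Sd^0.27·e^(0.036·RH+0.049·T) = 0.5199 μm/a
  sum: 0.2006 + 0.5199 → r_corr = 0.7205 μm/a
Convert to mass loss: 0.7205 μm/a × 8.96 g/cm³ = 6.456 g·m⁻²·a⁻¹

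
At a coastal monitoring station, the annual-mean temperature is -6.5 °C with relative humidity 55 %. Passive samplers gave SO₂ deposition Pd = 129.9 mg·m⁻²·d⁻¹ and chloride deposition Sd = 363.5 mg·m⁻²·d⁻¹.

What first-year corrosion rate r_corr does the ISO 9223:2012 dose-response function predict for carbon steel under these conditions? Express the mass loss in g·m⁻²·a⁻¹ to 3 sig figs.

r_corr = 191 g·m⁻²·a⁻¹

carbon steel: T≤10 °C ⇒ hinge +0.150·(-6.5−10) = -2.4750
  Pd branch = 1.77·Pd^0.52·e^(0.02·RH+f) = 5.622 μm/a
  Sd branch = 0.102·Sd^0.62·e^(0.033·RH+0.04·T) = 18.68 μm/a
  r_corr = 5.622 + 18.68 = 24.3 μm/a
Convert to mass loss: 24.3 μm/a × 7.85 g/cm³ = 190.8 g·m⁻²·a⁻¹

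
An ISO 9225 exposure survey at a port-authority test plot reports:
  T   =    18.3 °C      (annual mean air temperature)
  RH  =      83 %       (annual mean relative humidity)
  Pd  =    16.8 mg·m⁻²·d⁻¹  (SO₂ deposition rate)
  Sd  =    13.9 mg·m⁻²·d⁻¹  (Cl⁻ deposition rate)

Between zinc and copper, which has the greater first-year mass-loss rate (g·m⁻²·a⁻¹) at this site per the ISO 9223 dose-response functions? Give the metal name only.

copper

zinc: f(T) = -0.071·(T−10) [T>10 °C] = -0.5893
  sulphur-dioxide contribution → 1.127 μm/a
  chloride contribution → 0.7219 μm/a
  ⇒ r_corr(zinc) = 1.849 μm/a
  mass loss = 1.849 μm/a × 7.14 g/cm³ = 13.2 g·m⁻²·a⁻¹
copper: f(T) = -0.080·(T−10) [T>10 °C] = -0.6640
  sulphur-dioxide contribution → 0.7607 μm/a
  chloride contribution → 1.015 μm/a
  total first-year rate 1.776 μm/a
  mass loss = 1.776 μm/a × 8.96 g/cm³ = 15.91 g·m⁻²·a⁻¹
Ordering by g·m⁻²·a⁻¹: copper (15.9) > zinc (13.2)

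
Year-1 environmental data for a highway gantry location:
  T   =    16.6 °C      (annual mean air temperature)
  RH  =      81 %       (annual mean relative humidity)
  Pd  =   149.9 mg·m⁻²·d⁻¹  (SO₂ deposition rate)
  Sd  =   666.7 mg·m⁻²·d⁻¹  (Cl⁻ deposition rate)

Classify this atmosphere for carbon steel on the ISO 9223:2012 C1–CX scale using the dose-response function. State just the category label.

CX

carbon steel: T>10 °C ⇒ hinge -0.054·(16.6−10) = -0.3564
  SO₂ term: 1.77·149.9^0.52·exp(0.02·81-0.3564) = 84.75
  Sd branch = 0.102·Sd^0.62·e^(0.033·RH+0.04·T) = 161.7 μm/a
  sum: 84.75 + 161.7 → r_corr = 246.4 μm/a
Category bounds: 200…700 μm/a bracket r_corr ⇒ CX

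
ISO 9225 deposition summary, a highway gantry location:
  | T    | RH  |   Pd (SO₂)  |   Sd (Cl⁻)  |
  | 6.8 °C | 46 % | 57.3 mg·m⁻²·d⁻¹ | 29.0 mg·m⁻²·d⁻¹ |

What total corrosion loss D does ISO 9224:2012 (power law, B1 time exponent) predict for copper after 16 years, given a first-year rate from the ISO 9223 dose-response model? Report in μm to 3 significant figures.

copper: f(T) = +0.126·(T−10) [T≤10 °C] = -0.4032
  Pd branch = 0.0053·Pd^0.26·e^(0.059·RH+f) = 0.1531 μm/a
  Sd branch = 0.01025·Sd^0.27·e^(0.036·RH+0.049·T) = 0.186 μm/a
  sum: 0.1531 + 0.186 → r_corr = 0.3391 μm/a
ISO 9224: D(t) = r_corr · t^b with b = 0.667 (copper, B1)
  D(16) = 0.3391 × 16^0.667 = 0.3391 × 6.355 = 2.155 μm

D(16) = 2.15 μm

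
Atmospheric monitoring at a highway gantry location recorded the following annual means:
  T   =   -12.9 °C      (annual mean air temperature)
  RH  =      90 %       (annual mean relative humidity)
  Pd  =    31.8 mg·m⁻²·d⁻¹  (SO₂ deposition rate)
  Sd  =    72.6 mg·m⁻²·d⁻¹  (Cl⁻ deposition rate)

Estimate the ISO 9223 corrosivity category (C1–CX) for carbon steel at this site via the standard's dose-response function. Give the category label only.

C2

carbon steel: T≤10 °C ⇒ hinge +0.150·(-12.9−10) = -3.4350
  SO₂ term: 1.77·31.8^0.52·exp(0.02·90-3.4350) = 2.085
  Cl⁻ term: 0.102·72.6^0.62·exp(0.033·90+0.04·-12.9) = 16.91
  r_corr = 2.085 + 16.91 = 19 μm/a
19 μm/a falls in (1.3, 25] for carbon steel → category C2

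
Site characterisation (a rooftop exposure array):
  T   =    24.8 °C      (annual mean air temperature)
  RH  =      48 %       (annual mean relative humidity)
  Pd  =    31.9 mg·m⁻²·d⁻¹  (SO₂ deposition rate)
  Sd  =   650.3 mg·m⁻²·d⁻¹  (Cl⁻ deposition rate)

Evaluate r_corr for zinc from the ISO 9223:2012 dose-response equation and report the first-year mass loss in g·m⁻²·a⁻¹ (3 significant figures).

r_corr = 61.9 g·m⁻²·a⁻¹

zinc: T>10 °C ⇒ hinge -0.071·(24.8−10) = -1.0508
  SO₂ term: 0.0129·31.9^0.44·exp(0.046·48-1.0508) = 0.1883
  Sd branch = 0.0175·Sd^0.57·e^(0.008·RH+0.085·T) = 8.487 μm/a
  r_corr = 0.1883 + 8.487 = 8.676 μm/a
Convert to mass loss: 8.676 μm/a × 7.14 g/cm³ = 61.94 g·m⁻²·a⁻¹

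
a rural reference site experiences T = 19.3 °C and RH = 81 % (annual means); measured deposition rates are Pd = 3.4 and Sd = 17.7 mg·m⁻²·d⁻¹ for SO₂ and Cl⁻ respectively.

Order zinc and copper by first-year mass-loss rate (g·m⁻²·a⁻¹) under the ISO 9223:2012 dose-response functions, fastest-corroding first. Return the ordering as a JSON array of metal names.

["copper", "zinc"]

zinc: temperature factor f = -0.071·(9.3) = -0.6603
  Pd branch = 0.0129·Pd^0.44·e^(0.046·RH+f) = 0.4741 μm/a
  Cl⁻ term: 0.0175·17.7^0.57·exp(0.008·81+0.085·19.3) = 0.8877
  r_corr = 0.4741 + 0.8877 = 1.362 μm/a
  mass loss = 1.362 μm/a × 7.14 g/cm³ = 9.723 g·m⁻²·a⁻¹
copper: T>10 °C ⇒ hinge -0.080·(19.3−10) = -0.7440
  Pd branch = 0.0053·Pd^0.26·e^(0.059·RH+f) = 0.4119 μm/a
  Cl⁻ term: 0.01025·17.7^0.27·exp(0.036·81+0.049·19.3) = 1.059
  r_corr = 0.4119 + 1.059 = 1.471 μm/a
  mass loss = 1.471 μm/a × 8.96 g/cm³ = 13.18 g·m⁻²·a⁻¹
Ordering by g·m⁻²·a⁻¹: copper (13.2) > zinc (9.72)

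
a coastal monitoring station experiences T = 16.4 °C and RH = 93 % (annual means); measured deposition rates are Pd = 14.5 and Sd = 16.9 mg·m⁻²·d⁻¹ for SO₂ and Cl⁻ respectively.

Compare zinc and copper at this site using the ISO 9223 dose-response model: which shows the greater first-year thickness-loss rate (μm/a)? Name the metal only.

zinc: T>10 °C ⇒ hinge -0.071·(16.4−10) = -0.4544
  Pd branch = 0.0129·Pd^0.44·e^(0.046·RH+f) = 1.915 μm/a
  Sd branch = 0.0175·Sd^0.57·e^(0.008·RH+0.085·T) = 0.7438 μm/a
  r_corr = 1.915 + 0.7438 = 2.659 μm/a
copper: T>10 °C ⇒ hinge -0.080·(16.4−10) = -0.5120
  Pd branch = 0.0053·Pd^0.26·e^(0.059·RH+f) = 1.538 μm/a
  Cl⁻ term: 0.01025·16.9^0.27·exp(0.036·93+0.049·16.4) = 1.397
  sum: 1.538 + 1.397 → r_corr = 2.935 μm/a
Ordering by μm/a: copper (2.93) > zinc (2.66)

copper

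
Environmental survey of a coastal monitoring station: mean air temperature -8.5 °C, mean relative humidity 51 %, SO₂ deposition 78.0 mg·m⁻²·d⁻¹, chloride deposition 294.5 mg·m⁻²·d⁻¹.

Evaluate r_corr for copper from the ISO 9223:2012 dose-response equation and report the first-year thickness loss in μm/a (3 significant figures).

copper: T≤10 °C ⇒ hinge +0.126·(-8.5−10) = -2.3310
  SO₂ term: 0.0053·78.0^0.26·exp(0.059·51-2.3310) = 0.03241
  Cl⁻ term: 0.01025·294.5^0.27·exp(0.036·51+0.049·-8.5) = 0.1967
  sum: 0.03241 + 0.1967 → r_corr = 0.2291 μm/a

r_corr = 0.229 μm/a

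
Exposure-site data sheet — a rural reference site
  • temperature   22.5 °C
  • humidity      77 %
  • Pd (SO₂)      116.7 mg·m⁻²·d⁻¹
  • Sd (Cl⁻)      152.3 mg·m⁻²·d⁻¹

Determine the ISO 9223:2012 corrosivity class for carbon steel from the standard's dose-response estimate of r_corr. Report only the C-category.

carbon steel: temperature factor f = -0.054·(12.5) = -0.6750
  sulphur-dioxide contribution → 49.95 μm/a
  chloride contribution → 71.83 μm/a
  total first-year rate 121.8 μm/a
122 μm/a falls in (80, 200] for carbon steel → category C5

C5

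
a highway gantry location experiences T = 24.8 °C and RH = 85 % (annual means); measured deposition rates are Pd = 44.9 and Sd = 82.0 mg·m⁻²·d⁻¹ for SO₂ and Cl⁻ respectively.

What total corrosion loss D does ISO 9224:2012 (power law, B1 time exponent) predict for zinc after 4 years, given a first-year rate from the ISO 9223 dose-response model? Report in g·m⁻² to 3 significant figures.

zinc: T>10 °C ⇒ hinge -0.071·(24.8−10) = -1.0508
  Pd branch = 0.0129·Pd^0.44·e^(0.046·RH+f) = 1.2 μm/a
  Sd branch = 0.0175·Sd^0.57·e^(0.008·RH+0.085·T) = 3.505 μm/a
  sum: 1.2 + 3.505 → r_corr = 4.706 μm/a
ISO 9224: D(t) = r_corr · t^b with b = 0.813 (zinc, B1)
  D(4) = 4.706 × 4^0.813 = 4.706 × 3.087 = 14.52 μm
  Mass loss = 14.52 μm × 7.14 g/cm³ = 103.7 g·m⁻²

D(4) = 104 g·m⁻²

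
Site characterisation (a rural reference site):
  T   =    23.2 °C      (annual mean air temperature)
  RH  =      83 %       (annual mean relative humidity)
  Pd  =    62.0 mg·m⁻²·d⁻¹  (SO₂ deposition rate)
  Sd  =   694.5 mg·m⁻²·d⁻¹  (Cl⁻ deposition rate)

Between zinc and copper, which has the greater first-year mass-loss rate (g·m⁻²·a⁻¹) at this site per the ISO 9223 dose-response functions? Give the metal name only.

zinc: temperature factor f = -0.071·(13.2) = -0.9372
  Pd branch = 0.0129·Pd^0.44·e^(0.046·RH+f) = 1.414 μm/a
  Sd branch = 0.0175·Sd^0.57·e^(0.008·RH+0.085·T) = 10.18 μm/a
  sum: 1.414 + 10.18 → r_corr = 11.59 μm/a
  mass loss = 11.59 μm/a × 7.14 g/cm³ = 82.75 g·m⁻²·a⁻¹
copper: T>10 °C ⇒ hinge -0.080·(23.2−10) = -1.0560
  SO₂ term: 0.0053·62.0^0.26·exp(0.059·83-1.0560) = 0.7218
  Cl⁻ term: 0.01025·694.5^0.27·exp(0.036·83+0.049·23.2) = 3.71
  r_corr = 0.7218 + 3.71 = 4.432 μm/a
  mass loss = 4.432 μm/a × 8.96 g/cm³ = 39.71 g·m⁻²·a⁻¹
Ordering by g·m⁻²·a⁻¹: zinc (82.8) > copper (39.7)

zinc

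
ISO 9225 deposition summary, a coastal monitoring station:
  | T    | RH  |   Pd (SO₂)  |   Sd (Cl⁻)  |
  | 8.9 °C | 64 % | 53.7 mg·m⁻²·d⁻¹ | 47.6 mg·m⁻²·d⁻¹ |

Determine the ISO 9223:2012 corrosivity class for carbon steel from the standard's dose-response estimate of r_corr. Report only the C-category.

carbon steel: T≤10 °C ⇒ hinge +0.150·(8.9−10) = -0.1650
  sulphur-dioxide contribution → 42.83 μm/a
  chloride contribution → 13.2 μm/a
  total first-year rate 56.03 μm/a
Category bounds: 50…80 μm/a bracket r_corr ⇒ C4

C4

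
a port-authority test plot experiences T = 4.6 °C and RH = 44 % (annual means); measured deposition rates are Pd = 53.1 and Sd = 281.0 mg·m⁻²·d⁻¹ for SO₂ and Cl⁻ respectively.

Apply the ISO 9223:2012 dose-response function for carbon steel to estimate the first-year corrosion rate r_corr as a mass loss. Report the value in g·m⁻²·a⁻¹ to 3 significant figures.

carbon steel: f(T) = +0.150·(T−10) [T≤10 °C] = -0.8100
  Pd branch = 1.77·Pd^0.52·e^(0.02·RH+f) = 14.98 μm/a
  Sd branch = 0.102·Sd^0.62·e^(0.033·RH+0.04·T) = 17.27 μm/a
  r_corr = 14.98 + 17.27 = 32.25 μm/a
Convert to mass loss: 32.25 μm/a × 7.85 g/cm³ = 253.1 g·m⁻²·a⁻¹

r_corr = 253 g·m⁻²·a⁻¹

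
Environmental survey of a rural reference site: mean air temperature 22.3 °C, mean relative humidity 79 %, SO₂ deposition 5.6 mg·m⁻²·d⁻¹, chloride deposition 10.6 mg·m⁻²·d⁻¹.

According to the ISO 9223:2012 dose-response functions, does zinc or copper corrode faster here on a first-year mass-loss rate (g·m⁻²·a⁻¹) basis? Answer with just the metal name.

zinc: f(T) = -0.071·(T−10) [T>10 °C] = -0.8733
  sulphur-dioxide contribution → 0.4353 μm/a
  chloride contribution → 0.8417 μm/a
  ⇒ r_corr(zinc) = 1.277 μm/a
  mass loss = 1.277 μm/a × 7.14 g/cm³ = 9.117 g·m⁻²·a⁻¹
copper: T>10 °C ⇒ hinge -0.080·(22.3−10) = -0.9840
  sulphur-dioxide contribution → 0.3279 μm/a
  chloride contribution → 0.9937 μm/a
  total first-year rate 1.322 μm/a
  mass loss = 1.322 μm/a × 8.96 g/cm³ = 11.84 g·m⁻²·a⁻¹
Ordering by g·m⁻²·a⁻¹: copper (11.8) > zinc (9.12)

copper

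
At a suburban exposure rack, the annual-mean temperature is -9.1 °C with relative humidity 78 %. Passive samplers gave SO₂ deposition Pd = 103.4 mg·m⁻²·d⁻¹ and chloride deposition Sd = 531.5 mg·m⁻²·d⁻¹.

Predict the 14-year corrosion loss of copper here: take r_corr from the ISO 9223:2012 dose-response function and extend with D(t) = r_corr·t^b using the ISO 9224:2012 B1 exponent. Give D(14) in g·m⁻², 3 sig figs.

D(14) = 39.1 g·m⁻²

copper: f(T) = +0.126·(T−10) [T≤10 °C] = -2.4066
  sulphur-dioxide contribution → 0.159 μm/a
  chloride contribution → 0.5922 μm/a
  total first-year rate 0.7512 μm/a
ISO 9224: D(t) = r_corr · t^b with b = 0.667 (copper, B1)
  D(14) = 0.7512 × 14^0.667 = 0.7512 × 5.814 = 4.368 μm
  Mass loss = 4.368 μm × 8.96 g/cm³ = 39.13 g·m⁻²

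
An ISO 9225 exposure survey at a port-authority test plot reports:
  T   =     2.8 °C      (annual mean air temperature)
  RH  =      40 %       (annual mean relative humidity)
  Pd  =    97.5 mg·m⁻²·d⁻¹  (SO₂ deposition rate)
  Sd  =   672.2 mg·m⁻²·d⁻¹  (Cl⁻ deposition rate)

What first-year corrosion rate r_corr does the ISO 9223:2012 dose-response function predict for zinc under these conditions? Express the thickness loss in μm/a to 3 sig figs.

r_corr = 1.71 μm/a

zinc: T≤10 °C ⇒ hinge +0.038·(2.8−10) = -0.2736
  SO₂ term: 0.0129·97.5^0.44·exp(0.046·40-0.2736) = 0.4635
  Sd branch = 0.0175·Sd^0.57·e^(0.008·RH+0.085·T) = 1.25 μm/a
  r_corr = 0.4635 + 1.25 = 1.714 μm/a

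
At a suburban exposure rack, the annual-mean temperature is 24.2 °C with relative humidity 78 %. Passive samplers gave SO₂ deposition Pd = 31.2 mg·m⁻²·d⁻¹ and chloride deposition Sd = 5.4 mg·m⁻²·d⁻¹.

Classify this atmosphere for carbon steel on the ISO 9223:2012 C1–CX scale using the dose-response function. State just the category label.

carbon steel: f(T) = -0.054·(T−10) [T>10 °C] = -0.7668
  SO₂ term: 1.77·31.2^0.52·exp(0.02·78-0.7668) = 23.41
  Sd branch = 0.102·Sd^0.62·e^(0.033·RH+0.04·T) = 10.02 μm/a
  r_corr = 23.41 + 10.02 = 33.43 μm/a
ISO 9223 Table 2 (carbon steel): 25 < 33.4 ≤ 50 μm/a ⇒ C3

C3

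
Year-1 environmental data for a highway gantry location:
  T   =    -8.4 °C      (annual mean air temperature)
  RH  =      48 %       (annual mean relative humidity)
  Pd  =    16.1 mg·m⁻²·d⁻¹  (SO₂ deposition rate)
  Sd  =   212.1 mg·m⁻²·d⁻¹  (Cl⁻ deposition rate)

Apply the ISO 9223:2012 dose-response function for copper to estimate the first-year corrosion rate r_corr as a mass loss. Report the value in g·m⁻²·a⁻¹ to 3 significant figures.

copper: T≤10 °C ⇒ hinge +0.126·(-8.4−10) = -2.3184
  Pd branch = 0.0053·Pd^0.26·e^(0.059·RH+f) = 0.01824 μm/a
  Sd branch = 0.01025·Sd^0.27·e^(0.036·RH+0.049·T) = 0.1624 μm/a
  sum: 0.01824 + 0.1624 → r_corr = 0.1806 μm/a
Convert to mass loss: 0.1806 μm/a × 8.96 g/cm³ = 1.619 g·m⁻²·a⁻¹

r_corr = 1.62 g·m⁻²·a⁻¹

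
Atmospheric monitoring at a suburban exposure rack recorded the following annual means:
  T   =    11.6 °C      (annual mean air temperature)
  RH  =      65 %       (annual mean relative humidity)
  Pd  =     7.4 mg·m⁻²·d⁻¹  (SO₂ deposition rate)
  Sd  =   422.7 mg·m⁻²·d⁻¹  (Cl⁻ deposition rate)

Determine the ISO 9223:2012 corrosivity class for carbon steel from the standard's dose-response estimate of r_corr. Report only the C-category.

carbon steel: f(T) = -0.054·(T−10) [T>10 °C] = -0.0864
  Pd branch = 1.77·Pd^0.52·e^(0.02·RH+f) = 16.87 μm/a
  Cl⁻ term: 0.102·422.7^0.62·exp(0.033·65+0.04·11.6) = 58.86
  sum: 16.87 + 58.86 → r_corr = 75.73 μm/a
75.7 μm/a falls in (50, 80] for carbon steel → category C4

C4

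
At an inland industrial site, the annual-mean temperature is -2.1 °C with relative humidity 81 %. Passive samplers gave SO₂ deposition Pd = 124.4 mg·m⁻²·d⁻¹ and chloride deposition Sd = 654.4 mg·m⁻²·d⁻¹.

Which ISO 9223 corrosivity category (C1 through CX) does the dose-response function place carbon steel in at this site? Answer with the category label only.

C5

carbon steel: temperature factor f = +0.150·(-12.1) = -1.8150
  sulphur-dioxide contribution → 17.89 μm/a
  chloride contribution → 75.65 μm/a
  ⇒ r_corr(carbon steel) = 93.54 μm/a
ISO 9223 Table 2 (carbon steel): 80 < 93.5 ≤ 200 μm/a ⇒ C5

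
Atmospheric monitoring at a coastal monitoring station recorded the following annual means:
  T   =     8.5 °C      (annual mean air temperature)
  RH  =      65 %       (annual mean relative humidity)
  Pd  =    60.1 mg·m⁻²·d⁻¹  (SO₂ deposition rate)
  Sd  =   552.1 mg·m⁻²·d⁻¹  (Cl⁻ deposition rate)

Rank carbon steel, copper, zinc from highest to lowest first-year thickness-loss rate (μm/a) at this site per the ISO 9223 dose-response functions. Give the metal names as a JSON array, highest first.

carbon steel: temperature factor f = +0.150·(-1.5) = -0.2250
  sulphur-dioxide contribution → 43.64 μm/a
  chloride contribution → 61.36 μm/a
  ⇒ r_corr(carbon steel) = 105 μm/a
copper: T≤10 °C ⇒ hinge +0.126·(8.5−10) = -0.1890
  sulphur-dioxide contribution → 0.5891 μm/a
  chloride contribution → 0.8876 μm/a
  total first-year rate 1.477 μm/a
zinc: f(T) = +0.038·(T−10) [T≤10 °C] = -0.0570
  sulphur-dioxide contribution → 1.469 μm/a
  chloride contribution → 2.216 μm/a
  ⇒ r_corr(zinc) = 3.685 μm/a
Ordering by μm/a: carbon steel (105) > zinc (3.69) > copper (1.48)

["carbon steel", "zinc", "copper"]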